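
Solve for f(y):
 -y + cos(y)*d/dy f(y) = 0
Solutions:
 f(y) = C1 + Integral(y/cos(y), y)


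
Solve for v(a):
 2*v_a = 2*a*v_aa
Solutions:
 v(a) = C1 + C2*a^2


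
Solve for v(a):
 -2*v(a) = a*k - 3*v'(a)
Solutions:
 v(a) = C1*exp(2*a/3) - a*k/2 - 3*k/4


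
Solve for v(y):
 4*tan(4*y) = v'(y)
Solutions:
 v(y) = C1 - log(cos(4*y))


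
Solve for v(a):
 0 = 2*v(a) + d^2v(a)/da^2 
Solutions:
 v(a) = C1*sin(sqrt(2)*a) + C2*cos(sqrt(2)*a)


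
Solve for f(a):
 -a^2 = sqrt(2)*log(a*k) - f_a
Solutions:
 f(a) = C1 + a^3/3 + sqrt(2)*a*log(a*k) - sqrt(2)*a


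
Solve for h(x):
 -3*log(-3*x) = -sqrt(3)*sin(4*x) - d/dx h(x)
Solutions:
 h(x) = C1 + 3*x*log(-x) - 3*x + 3*x*log(3) + sqrt(3)*cos(4*x)/4


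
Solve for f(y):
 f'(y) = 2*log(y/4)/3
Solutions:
 f(y) = C1 + 2*y*log(y)/3 - 4*y*log(2)/3 - 2*y/3


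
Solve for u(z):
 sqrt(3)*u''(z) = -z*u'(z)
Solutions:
 u(z) = C1 + C2*erf(sqrt(2)*3^(3/4)*z/6)


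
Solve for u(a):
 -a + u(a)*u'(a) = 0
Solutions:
 u(a) = -sqrt(C1 + a^2)
 u(a) = sqrt(C1 + a^2)


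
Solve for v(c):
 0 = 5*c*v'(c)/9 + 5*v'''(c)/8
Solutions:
 v(c) = C1 + Integral(C2*airyai(-2*3^(1/3)*c/3) + C3*airybi(-2*3^(1/3)*c/3), c)


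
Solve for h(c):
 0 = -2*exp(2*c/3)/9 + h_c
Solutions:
 h(c) = C1 + exp(2*c/3)/3


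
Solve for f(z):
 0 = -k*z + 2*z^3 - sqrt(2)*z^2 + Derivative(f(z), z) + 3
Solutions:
 f(z) = C1 + k*z^2/2 - z^4/2 + sqrt(2)*z^3/3 - 3*z


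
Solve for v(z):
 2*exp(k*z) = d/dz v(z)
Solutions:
 v(z) = C1 + 2*exp(k*z)/k


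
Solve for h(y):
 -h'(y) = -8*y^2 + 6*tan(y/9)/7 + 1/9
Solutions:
 h(y) = C1 + 8*y^3/3 - y/9 + 54*log(cos(y/9))/7


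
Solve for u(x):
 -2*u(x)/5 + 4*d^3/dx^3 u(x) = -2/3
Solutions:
 u(x) = C3*exp(10^(2/3)*x/10) + (C1*sin(10^(2/3)*sqrt(3)*x/20) + C2*cos(10^(2/3)*sqrt(3)*x/20))*exp(-10^(2/3)*x/20) + 5/3


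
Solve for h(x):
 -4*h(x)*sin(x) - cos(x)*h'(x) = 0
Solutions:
 h(x) = C1*cos(x)^4


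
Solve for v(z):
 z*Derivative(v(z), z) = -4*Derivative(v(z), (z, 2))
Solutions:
 v(z) = C1 + C2*erf(sqrt(2)*z/4)


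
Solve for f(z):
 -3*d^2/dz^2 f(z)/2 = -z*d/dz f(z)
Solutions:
 f(z) = C1 + C2*erfi(sqrt(3)*z/3)


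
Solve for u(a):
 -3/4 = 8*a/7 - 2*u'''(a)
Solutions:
 u(a) = C1 + C2*a + C3*a^2 + a^4/42 + a^3/16


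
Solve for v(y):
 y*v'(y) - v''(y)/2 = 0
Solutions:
 v(y) = C1 + C2*erfi(y)


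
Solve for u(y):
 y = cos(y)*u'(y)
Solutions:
 u(y) = C1 + Integral(y/cos(y), y)


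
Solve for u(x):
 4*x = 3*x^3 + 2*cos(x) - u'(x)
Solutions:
 u(x) = C1 + 3*x^4/4 - 2*x^2 + 2*sin(x)


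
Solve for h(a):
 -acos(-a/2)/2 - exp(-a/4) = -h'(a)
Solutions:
 h(a) = C1 + a*acos(-a/2)/2 + sqrt(4 - a^2)/2 - 4*exp(-a/4)


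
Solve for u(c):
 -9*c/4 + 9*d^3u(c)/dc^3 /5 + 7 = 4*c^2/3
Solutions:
 u(c) = C1 + C2*c + C3*c^2 + c^5/81 + 5*c^4/96 - 35*c^3/54


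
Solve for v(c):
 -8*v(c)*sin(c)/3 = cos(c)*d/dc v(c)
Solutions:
 v(c) = C1*cos(c)^(8/3)


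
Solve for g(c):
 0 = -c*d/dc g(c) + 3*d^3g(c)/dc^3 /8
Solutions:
 g(c) = C1 + Integral(C2*airyai(2*3^(2/3)*c/3) + C3*airybi(2*3^(2/3)*c/3), c)


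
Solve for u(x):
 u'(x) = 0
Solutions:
 u(x) = C1


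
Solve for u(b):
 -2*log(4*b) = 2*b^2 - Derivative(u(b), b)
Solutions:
 u(b) = C1 + 2*b^3/3 + 2*b*log(b) - 2*b + b*log(16)


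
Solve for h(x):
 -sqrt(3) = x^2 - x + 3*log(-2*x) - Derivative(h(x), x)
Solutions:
 h(x) = C1 + x^3/3 - x^2/2 + 3*x*log(-x) + x*(-3 + sqrt(3) + 3*log(2))


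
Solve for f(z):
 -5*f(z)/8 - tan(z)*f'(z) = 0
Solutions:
 f(z) = C1/sin(z)^(5/8)


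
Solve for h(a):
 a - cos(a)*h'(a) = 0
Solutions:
 h(a) = C1 + Integral(a/cos(a), a)


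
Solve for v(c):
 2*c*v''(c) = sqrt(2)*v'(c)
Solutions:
 v(c) = C1 + C2*c^(sqrt(2)/2 + 1)


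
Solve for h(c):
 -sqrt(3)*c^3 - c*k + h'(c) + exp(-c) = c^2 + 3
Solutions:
 h(c) = C1 + sqrt(3)*c^4/4 + c^3/3 + c^2*k/2 + 3*c + exp(-c)


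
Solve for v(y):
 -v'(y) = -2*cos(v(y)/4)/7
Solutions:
 -2*y/7 - 2*log(sin(v(y)/4) - 1) + 2*log(sin(v(y)/4) + 1) = C1


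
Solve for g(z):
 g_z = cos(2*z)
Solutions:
 g(z) = C1 + sin(2*z)/2


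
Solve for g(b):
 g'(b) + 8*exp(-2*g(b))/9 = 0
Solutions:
 g(b) = log(-sqrt(C1 - 16*b)) - log(3)
 g(b) = log(C1 - 16*b)/2 - log(3)


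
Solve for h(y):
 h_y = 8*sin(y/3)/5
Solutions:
 h(y) = C1 - 24*cos(y/3)/5


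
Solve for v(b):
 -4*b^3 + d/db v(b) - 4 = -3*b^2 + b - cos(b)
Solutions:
 v(b) = C1 + b^4 - b^3 + b^2/2 + 4*b - sin(b)


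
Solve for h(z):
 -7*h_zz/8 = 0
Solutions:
 h(z) = C1 + C2*z


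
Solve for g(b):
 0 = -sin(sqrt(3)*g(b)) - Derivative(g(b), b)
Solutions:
 g(b) = sqrt(3)*(-acos((-exp(2*sqrt(3)*C1) - exp(2*sqrt(3)*b))/(exp(2*sqrt(3)*C1) - exp(2*sqrt(3)*b))) + 2*pi)/3
 g(b) = sqrt(3)*acos((-exp(2*sqrt(3)*C1) - exp(2*sqrt(3)*b))/(exp(2*sqrt(3)*C1) - exp(2*sqrt(3)*b)))/3


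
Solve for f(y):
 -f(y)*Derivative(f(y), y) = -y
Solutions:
 f(y) = -sqrt(C1 + y^2)
 f(y) = sqrt(C1 + y^2)


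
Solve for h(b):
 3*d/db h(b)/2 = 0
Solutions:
 h(b) = C1


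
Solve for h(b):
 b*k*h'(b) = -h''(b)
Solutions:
 h(b) = Piecewise((-sqrt(2)*sqrt(pi)*C1*erf(sqrt(2)*b*sqrt(k)/2)/(2*sqrt(k)) - C2, (k > 0) | (k < 0)), (-C1*b - C2, True))


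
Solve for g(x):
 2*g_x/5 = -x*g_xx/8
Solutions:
 g(x) = C1 + C2/x^(11/5)


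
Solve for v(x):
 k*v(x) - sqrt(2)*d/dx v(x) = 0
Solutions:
 v(x) = C1*exp(sqrt(2)*k*x/2)


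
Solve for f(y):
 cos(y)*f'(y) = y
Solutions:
 f(y) = C1 + Integral(y/cos(y), y)


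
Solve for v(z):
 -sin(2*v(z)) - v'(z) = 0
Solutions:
 v(z) = pi - acos((-C1 - exp(4*z))/(C1 - exp(4*z)))/2
 v(z) = acos((-C1 - exp(4*z))/(C1 - exp(4*z)))/2


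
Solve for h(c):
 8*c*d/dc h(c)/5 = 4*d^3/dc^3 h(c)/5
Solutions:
 h(c) = C1 + Integral(C2*airyai(2^(1/3)*c) + C3*airybi(2^(1/3)*c), c)


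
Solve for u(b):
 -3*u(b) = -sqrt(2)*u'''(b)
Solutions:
 u(b) = C3*exp(2^(5/6)*3^(1/3)*b/2) + (C1*sin(6^(5/6)*b/4) + C2*cos(6^(5/6)*b/4))*exp(-2^(5/6)*3^(1/3)*b/4)


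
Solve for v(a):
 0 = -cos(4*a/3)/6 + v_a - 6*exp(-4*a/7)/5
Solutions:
 v(a) = C1 + sin(4*a/3)/8 - 21*exp(-4*a/7)/10


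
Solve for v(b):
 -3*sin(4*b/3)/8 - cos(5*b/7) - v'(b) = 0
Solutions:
 v(b) = C1 - 7*sin(5*b/7)/5 + 9*cos(4*b/3)/32


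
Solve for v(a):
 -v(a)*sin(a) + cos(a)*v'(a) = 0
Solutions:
 v(a) = C1/cos(a)


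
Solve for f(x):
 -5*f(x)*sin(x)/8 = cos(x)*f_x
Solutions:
 f(x) = C1*cos(x)^(5/8)


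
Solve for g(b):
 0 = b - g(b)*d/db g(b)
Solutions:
 g(b) = -sqrt(C1 + b^2)
 g(b) = sqrt(C1 + b^2)


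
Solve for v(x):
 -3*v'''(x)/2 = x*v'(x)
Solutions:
 v(x) = C1 + Integral(C2*airyai(-2^(1/3)*3^(2/3)*x/3) + C3*airybi(-2^(1/3)*3^(2/3)*x/3), x)


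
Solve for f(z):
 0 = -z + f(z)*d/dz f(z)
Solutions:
 f(z) = -sqrt(C1 + z^2)
 f(z) = sqrt(C1 + z^2)


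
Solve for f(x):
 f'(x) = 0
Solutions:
 f(x) = C1


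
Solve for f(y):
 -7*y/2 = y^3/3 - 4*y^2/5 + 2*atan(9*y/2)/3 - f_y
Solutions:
 f(y) = C1 + y^4/12 - 4*y^3/15 + 7*y^2/4 + 2*y*atan(9*y/2)/3 - 2*log(81*y^2 + 4)/27


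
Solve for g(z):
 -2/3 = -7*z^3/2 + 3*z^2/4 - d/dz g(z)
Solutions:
 g(z) = C1 - 7*z^4/8 + z^3/4 + 2*z/3


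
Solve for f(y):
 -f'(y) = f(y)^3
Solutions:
 f(y) = -sqrt(2)*sqrt(-1/(C1 - y))/2
 f(y) = sqrt(2)*sqrt(-1/(C1 - y))/2


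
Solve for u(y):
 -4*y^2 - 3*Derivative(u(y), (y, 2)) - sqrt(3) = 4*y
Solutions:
 u(y) = C1 + C2*y - y^4/9 - 2*y^3/9 - sqrt(3)*y^2/6


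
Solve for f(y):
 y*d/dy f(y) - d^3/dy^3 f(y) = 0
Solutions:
 f(y) = C1 + Integral(C2*airyai(y) + C3*airybi(y), y)


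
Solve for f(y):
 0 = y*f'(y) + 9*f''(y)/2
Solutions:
 f(y) = C1 + C2*erf(y/3)


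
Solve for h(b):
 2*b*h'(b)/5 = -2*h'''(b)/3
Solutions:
 h(b) = C1 + Integral(C2*airyai(-3^(1/3)*5^(2/3)*b/5) + C3*airybi(-3^(1/3)*5^(2/3)*b/5), b)


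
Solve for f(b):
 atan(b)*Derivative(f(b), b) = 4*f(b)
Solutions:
 f(b) = C1*exp(4*Integral(1/atan(b), b))


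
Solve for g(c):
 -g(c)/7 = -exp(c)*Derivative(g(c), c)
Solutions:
 g(c) = C1*exp(-exp(-c)/7)


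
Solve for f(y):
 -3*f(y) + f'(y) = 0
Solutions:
 f(y) = C1*exp(3*y)


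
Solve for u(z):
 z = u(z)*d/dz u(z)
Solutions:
 u(z) = -sqrt(C1 + z^2)
 u(z) = sqrt(C1 + z^2)


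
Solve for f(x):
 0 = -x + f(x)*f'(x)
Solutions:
 f(x) = -sqrt(C1 + x^2)
 f(x) = sqrt(C1 + x^2)


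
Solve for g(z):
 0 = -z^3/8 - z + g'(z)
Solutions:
 g(z) = C1 + z^4/32 + z^2/2


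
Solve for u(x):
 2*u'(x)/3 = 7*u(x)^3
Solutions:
 u(x) = -sqrt(-1/(C1 + 21*x))
 u(x) = sqrt(-1/(C1 + 21*x))


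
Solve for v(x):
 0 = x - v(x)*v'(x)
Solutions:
 v(x) = -sqrt(C1 + x^2)
 v(x) = sqrt(C1 + x^2)


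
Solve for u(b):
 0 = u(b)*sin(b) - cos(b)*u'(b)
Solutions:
 u(b) = C1/cos(b)


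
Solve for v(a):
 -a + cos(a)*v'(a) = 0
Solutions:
 v(a) = C1 + Integral(a/cos(a), a)


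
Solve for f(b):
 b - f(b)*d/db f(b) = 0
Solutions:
 f(b) = -sqrt(C1 + b^2)
 f(b) = sqrt(C1 + b^2)


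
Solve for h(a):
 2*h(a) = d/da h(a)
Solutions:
 h(a) = C1*exp(2*a)


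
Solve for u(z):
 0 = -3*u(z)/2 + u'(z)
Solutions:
 u(z) = C1*exp(3*z/2)


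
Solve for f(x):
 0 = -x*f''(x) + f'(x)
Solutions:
 f(x) = C1 + C2*x^2


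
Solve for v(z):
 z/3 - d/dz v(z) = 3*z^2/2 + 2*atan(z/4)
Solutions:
 v(z) = C1 - z^3/2 + z^2/6 - 2*z*atan(z/4) + 4*log(z^2 + 16)


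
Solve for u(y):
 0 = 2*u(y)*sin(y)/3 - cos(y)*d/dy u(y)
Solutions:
 u(y) = C1/cos(y)^(2/3)


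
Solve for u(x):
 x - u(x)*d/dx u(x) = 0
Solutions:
 u(x) = -sqrt(C1 + x^2)
 u(x) = sqrt(C1 + x^2)


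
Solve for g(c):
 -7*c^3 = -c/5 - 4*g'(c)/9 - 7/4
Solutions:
 g(c) = C1 + 63*c^4/16 - 9*c^2/40 - 63*c/16


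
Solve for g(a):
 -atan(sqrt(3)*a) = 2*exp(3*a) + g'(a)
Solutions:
 g(a) = C1 - a*atan(sqrt(3)*a) - 2*exp(3*a)/3 + sqrt(3)*log(3*a^2 + 1)/6


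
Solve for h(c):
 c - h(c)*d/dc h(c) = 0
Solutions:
 h(c) = -sqrt(C1 + c^2)
 h(c) = sqrt(C1 + c^2)


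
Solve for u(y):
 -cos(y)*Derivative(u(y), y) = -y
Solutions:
 u(y) = C1 + Integral(y/cos(y), y)


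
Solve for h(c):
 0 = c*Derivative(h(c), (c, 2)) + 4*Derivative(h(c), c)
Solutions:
 h(c) = C1 + C2/c^3


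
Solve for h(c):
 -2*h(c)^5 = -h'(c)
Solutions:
 h(c) = -(-1/(C1 + 8*c))^(1/4)
 h(c) = (-1/(C1 + 8*c))^(1/4)
 h(c) = -I*(-1/(C1 + 8*c))^(1/4)
 h(c) = I*(-1/(C1 + 8*c))^(1/4)


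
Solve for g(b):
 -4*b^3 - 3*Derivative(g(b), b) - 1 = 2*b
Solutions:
 g(b) = C1 - b^4/3 - b^2/3 - b/3


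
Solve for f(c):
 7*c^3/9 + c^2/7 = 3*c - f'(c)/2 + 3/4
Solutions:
 f(c) = C1 - 7*c^4/18 - 2*c^3/21 + 3*c^2 + 3*c/2


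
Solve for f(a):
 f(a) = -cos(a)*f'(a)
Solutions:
 f(a) = C1*sqrt(sin(a) - 1)/sqrt(sin(a) + 1)


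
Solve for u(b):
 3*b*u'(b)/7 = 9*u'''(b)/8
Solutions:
 u(b) = C1 + Integral(C2*airyai(2*21^(2/3)*b/21) + C3*airybi(2*21^(2/3)*b/21), b)


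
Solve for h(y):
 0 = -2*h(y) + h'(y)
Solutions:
 h(y) = C1*exp(2*y)


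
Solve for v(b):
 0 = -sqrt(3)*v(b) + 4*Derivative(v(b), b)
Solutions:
 v(b) = C1*exp(sqrt(3)*b/4)


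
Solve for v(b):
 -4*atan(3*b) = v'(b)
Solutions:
 v(b) = C1 - 4*b*atan(3*b) + 2*log(9*b^2 + 1)/3


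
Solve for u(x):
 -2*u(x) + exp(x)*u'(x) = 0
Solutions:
 u(x) = C1*exp(-2*exp(-x))


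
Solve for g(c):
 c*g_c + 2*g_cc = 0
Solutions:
 g(c) = C1 + C2*erf(c/2)


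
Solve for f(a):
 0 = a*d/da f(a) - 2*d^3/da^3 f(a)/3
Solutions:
 f(a) = C1 + Integral(C2*airyai(2^(2/3)*3^(1/3)*a/2) + C3*airybi(2^(2/3)*3^(1/3)*a/2), a)


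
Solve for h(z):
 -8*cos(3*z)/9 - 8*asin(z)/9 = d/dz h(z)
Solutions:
 h(z) = C1 - 8*z*asin(z)/9 - 8*sqrt(1 - z^2)/9 - 8*sin(3*z)/27


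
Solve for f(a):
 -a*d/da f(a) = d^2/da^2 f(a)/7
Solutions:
 f(a) = C1 + C2*erf(sqrt(14)*a/2)


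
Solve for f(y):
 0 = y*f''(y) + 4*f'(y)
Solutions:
 f(y) = C1 + C2/y^3


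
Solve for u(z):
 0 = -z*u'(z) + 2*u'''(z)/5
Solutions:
 u(z) = C1 + Integral(C2*airyai(2^(2/3)*5^(1/3)*z/2) + C3*airybi(2^(2/3)*5^(1/3)*z/2), z)


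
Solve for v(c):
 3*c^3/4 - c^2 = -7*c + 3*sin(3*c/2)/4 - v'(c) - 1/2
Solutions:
 v(c) = C1 - 3*c^4/16 + c^3/3 - 7*c^2/2 - c/2 - cos(3*c/2)/2


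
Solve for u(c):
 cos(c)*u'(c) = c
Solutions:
 u(c) = C1 + Integral(c/cos(c), c)


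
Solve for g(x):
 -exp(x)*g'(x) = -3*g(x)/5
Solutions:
 g(x) = C1*exp(-3*exp(-x)/5)


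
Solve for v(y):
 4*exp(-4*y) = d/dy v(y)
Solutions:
 v(y) = C1 - exp(-4*y)


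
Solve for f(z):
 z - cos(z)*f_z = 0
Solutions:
 f(z) = C1 + Integral(z/cos(z), z)


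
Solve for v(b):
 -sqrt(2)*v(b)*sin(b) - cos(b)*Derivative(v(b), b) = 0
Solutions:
 v(b) = C1*cos(b)^(sqrt(2))


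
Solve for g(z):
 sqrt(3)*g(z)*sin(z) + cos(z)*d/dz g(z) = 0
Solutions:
 g(z) = C1*cos(z)^(sqrt(3))


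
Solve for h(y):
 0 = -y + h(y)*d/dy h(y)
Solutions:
 h(y) = -sqrt(C1 + y^2)
 h(y) = sqrt(C1 + y^2)


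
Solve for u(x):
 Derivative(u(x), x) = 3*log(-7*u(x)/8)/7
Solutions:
 -7*Integral(1/(log(-_y) - 3*log(2) + log(7)), (_y, u(x)))/3 = C1 - x


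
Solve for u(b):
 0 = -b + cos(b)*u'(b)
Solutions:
 u(b) = C1 + Integral(b/cos(b), b)


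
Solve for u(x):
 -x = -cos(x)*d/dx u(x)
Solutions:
 u(x) = C1 + Integral(x/cos(x), x)


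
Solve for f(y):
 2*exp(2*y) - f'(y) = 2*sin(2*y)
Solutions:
 f(y) = C1 + exp(2*y) + cos(2*y)


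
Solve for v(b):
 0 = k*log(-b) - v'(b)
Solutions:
 v(b) = C1 + b*k*log(-b) - b*k


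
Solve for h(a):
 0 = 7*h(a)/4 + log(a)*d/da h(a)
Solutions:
 h(a) = C1*exp(-7*li(a)/4)


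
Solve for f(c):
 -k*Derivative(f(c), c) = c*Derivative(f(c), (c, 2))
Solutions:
 f(c) = C1 + c^(1 - re(k))*(C2*sin(log(c)*Abs(im(k))) + C3*cos(log(c)*im(k)))


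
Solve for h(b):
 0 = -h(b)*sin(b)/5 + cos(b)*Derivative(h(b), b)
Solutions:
 h(b) = C1/cos(b)^(1/5)


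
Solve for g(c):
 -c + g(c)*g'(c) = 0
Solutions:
 g(c) = -sqrt(C1 + c^2)
 g(c) = sqrt(C1 + c^2)


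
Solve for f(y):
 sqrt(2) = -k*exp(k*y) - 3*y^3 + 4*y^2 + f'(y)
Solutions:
 f(y) = C1 + 3*y^4/4 - 4*y^3/3 + sqrt(2)*y + exp(k*y)


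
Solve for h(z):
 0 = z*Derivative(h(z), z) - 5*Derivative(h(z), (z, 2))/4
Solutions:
 h(z) = C1 + C2*erfi(sqrt(10)*z/5)


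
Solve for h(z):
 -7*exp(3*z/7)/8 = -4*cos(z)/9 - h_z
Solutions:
 h(z) = C1 + 49*exp(3*z/7)/24 - 4*sin(z)/9


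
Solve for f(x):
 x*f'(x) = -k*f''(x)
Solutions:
 f(x) = C1 + C2*sqrt(k)*erf(sqrt(2)*x*sqrt(1/k)/2)


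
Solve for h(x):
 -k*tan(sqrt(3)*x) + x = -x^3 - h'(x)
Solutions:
 h(x) = C1 - sqrt(3)*k*log(cos(sqrt(3)*x))/3 - x^4/4 - x^2/2


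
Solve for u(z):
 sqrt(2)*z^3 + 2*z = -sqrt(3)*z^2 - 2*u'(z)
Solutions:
 u(z) = C1 - sqrt(2)*z^4/8 - sqrt(3)*z^3/6 - z^2/2


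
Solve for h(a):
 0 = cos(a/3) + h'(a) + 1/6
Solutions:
 h(a) = C1 - a/6 - 3*sin(a/3)


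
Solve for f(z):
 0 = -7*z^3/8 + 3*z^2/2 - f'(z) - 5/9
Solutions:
 f(z) = C1 - 7*z^4/32 + z^3/2 - 5*z/9


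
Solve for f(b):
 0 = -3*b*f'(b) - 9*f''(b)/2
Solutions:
 f(b) = C1 + C2*erf(sqrt(3)*b/3)


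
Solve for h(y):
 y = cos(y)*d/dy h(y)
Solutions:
 h(y) = C1 + Integral(y/cos(y), y)


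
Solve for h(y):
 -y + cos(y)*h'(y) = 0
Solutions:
 h(y) = C1 + Integral(y/cos(y), y)


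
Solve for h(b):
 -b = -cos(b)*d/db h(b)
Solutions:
 h(b) = C1 + Integral(b/cos(b), b)


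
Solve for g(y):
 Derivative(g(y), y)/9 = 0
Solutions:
 g(y) = C1


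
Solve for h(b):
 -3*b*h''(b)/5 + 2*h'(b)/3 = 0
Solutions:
 h(b) = C1 + C2*b^(19/9)


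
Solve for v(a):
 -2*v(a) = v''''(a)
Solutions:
 v(a) = (C1*sin(2^(3/4)*a/2) + C2*cos(2^(3/4)*a/2))*exp(-2^(3/4)*a/2) + (C3*sin(2^(3/4)*a/2) + C4*cos(2^(3/4)*a/2))*exp(2^(3/4)*a/2)


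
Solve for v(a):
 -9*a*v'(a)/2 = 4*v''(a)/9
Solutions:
 v(a) = C1 + C2*erf(9*a/4)


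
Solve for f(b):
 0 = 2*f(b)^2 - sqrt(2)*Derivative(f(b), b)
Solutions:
 f(b) = -1/(C1 + sqrt(2)*b)


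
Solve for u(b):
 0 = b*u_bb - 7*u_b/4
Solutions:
 u(b) = C1 + C2*b^(11/4)


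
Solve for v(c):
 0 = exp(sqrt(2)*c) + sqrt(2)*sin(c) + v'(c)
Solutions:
 v(c) = C1 - sqrt(2)*exp(sqrt(2)*c)/2 + sqrt(2)*cos(c)


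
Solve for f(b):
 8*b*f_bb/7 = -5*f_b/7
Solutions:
 f(b) = C1 + C2*b^(3/8)


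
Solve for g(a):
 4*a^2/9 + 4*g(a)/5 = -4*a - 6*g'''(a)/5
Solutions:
 g(a) = C3*exp(-2^(1/3)*3^(2/3)*a/3) - 5*a^2/9 - 5*a + (C1*sin(2^(1/3)*3^(1/6)*a/2) + C2*cos(2^(1/3)*3^(1/6)*a/2))*exp(2^(1/3)*3^(2/3)*a/6)


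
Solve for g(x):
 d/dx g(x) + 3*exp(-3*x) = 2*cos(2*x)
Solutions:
 g(x) = C1 + sin(2*x) + exp(-3*x)


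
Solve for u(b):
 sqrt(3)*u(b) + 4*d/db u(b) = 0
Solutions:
 u(b) = C1*exp(-sqrt(3)*b/4)


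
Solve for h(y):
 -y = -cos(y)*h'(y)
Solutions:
 h(y) = C1 + Integral(y/cos(y), y)


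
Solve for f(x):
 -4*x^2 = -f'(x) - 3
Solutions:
 f(x) = C1 + 4*x^3/3 - 3*x


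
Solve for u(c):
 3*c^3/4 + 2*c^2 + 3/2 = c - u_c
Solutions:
 u(c) = C1 - 3*c^4/16 - 2*c^3/3 + c^2/2 - 3*c/2


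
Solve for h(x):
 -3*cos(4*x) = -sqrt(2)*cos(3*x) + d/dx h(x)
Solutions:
 h(x) = C1 + sqrt(2)*sin(3*x)/3 - 3*sin(4*x)/4


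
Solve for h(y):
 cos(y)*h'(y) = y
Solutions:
 h(y) = C1 + Integral(y/cos(y), y)


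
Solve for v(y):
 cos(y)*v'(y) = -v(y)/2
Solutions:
 v(y) = C1*(sin(y) - 1)^(1/4)/(sin(y) + 1)^(1/4)


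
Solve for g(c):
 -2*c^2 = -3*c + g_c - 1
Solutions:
 g(c) = C1 - 2*c^3/3 + 3*c^2/2 + c


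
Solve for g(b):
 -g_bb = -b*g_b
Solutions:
 g(b) = C1 + C2*erfi(sqrt(2)*b/2)


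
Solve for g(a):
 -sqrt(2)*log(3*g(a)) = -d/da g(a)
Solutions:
 -sqrt(2)*Integral(1/(log(_y) + log(3)), (_y, g(a)))/2 = C1 - a


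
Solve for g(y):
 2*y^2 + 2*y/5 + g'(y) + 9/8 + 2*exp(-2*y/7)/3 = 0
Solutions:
 g(y) = C1 - 2*y^3/3 - y^2/5 - 9*y/8 + 7*exp(-2*y/7)/3


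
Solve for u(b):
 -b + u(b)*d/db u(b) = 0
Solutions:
 u(b) = -sqrt(C1 + b^2)
 u(b) = sqrt(C1 + b^2)


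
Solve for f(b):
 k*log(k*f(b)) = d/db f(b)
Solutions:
 li(k*f(b))/k = C1 + b*k


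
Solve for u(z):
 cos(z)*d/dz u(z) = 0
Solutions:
 u(z) = C1


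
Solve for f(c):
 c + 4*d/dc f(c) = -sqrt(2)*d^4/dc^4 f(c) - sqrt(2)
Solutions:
 f(c) = C1 + C4*exp(-sqrt(2)*c) - c^2/8 - sqrt(2)*c/4 + (C2*sin(sqrt(6)*c/2) + C3*cos(sqrt(6)*c/2))*exp(sqrt(2)*c/2)


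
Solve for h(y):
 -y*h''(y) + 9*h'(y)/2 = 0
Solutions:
 h(y) = C1 + C2*y^(11/2)


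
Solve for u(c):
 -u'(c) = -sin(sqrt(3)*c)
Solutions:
 u(c) = C1 - sqrt(3)*cos(sqrt(3)*c)/3


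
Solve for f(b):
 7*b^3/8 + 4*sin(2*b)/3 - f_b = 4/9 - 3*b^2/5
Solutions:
 f(b) = C1 + 7*b^4/32 + b^3/5 - 4*b/9 - 2*cos(2*b)/3


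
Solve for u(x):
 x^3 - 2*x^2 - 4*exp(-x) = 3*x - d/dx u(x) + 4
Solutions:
 u(x) = C1 - x^4/4 + 2*x^3/3 + 3*x^2/2 + 4*x - 4*exp(-x)


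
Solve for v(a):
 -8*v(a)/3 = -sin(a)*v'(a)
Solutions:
 v(a) = C1*(cos(a) - 1)^(4/3)/(cos(a) + 1)^(4/3)


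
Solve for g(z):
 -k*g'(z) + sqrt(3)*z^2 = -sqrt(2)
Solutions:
 g(z) = C1 + sqrt(3)*z^3/(3*k) + sqrt(2)*z/k


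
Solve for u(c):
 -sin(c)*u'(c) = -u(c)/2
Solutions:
 u(c) = C1*(cos(c) - 1)^(1/4)/(cos(c) + 1)^(1/4)


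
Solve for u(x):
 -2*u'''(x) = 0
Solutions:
 u(x) = C1 + C2*x + C3*x^2


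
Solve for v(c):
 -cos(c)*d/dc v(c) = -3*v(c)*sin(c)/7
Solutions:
 v(c) = C1/cos(c)^(3/7)


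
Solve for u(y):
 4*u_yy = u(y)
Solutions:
 u(y) = C1*exp(-y/2) + C2*exp(y/2)


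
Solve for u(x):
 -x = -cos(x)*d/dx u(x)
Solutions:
 u(x) = C1 + Integral(x/cos(x), x)


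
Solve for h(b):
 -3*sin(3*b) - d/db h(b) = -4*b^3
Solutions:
 h(b) = C1 + b^4 + cos(3*b)


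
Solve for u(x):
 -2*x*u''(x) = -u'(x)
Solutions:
 u(x) = C1 + C2*x^(3/2)


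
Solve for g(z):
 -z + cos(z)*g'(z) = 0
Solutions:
 g(z) = C1 + Integral(z/cos(z), z)


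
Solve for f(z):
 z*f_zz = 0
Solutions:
 f(z) = C1 + C2*z


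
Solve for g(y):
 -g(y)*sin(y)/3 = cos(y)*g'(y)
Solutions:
 g(y) = C1*cos(y)^(1/3)


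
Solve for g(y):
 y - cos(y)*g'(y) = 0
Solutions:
 g(y) = C1 + Integral(y/cos(y), y)


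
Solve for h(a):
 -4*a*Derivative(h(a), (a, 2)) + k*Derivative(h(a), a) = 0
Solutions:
 h(a) = C1 + a^(re(k)/4 + 1)*(C2*sin(log(a)*Abs(im(k))/4) + C3*cos(log(a)*im(k)/4))


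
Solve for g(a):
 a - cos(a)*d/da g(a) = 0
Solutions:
 g(a) = C1 + Integral(a/cos(a), a)


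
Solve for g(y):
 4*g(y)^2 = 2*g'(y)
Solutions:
 g(y) = -1/(C1 + 2*y)


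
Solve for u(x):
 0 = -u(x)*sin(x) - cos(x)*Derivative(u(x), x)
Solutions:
 u(x) = C1*cos(x)


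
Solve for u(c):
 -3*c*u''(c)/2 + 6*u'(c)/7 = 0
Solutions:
 u(c) = C1 + C2*c^(11/7)


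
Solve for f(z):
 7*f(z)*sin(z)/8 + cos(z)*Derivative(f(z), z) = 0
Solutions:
 f(z) = C1*cos(z)^(7/8)


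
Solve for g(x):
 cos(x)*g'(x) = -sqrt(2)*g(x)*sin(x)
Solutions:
 g(x) = C1*cos(x)^(sqrt(2))


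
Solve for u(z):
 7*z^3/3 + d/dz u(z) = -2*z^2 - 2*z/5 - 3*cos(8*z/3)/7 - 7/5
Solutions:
 u(z) = C1 - 7*z^4/12 - 2*z^3/3 - z^2/5 - 7*z/5 - 9*sin(8*z/3)/56


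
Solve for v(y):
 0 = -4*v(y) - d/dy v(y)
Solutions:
 v(y) = C1*exp(-4*y)


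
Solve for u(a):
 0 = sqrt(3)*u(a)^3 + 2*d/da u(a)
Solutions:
 u(a) = -sqrt(-1/(C1 - sqrt(3)*a))
 u(a) = sqrt(-1/(C1 - sqrt(3)*a))


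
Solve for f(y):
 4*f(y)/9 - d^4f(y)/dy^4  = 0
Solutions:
 f(y) = C1*exp(-sqrt(6)*y/3) + C2*exp(sqrt(6)*y/3) + C3*sin(sqrt(6)*y/3) + C4*cos(sqrt(6)*y/3)


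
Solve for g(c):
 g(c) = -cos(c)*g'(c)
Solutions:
 g(c) = C1*sqrt(sin(c) - 1)/sqrt(sin(c) + 1)


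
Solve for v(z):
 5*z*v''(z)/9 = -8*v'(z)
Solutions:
 v(z) = C1 + C2/z^(67/5)


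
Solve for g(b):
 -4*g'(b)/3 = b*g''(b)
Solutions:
 g(b) = C1 + C2/b^(1/3)


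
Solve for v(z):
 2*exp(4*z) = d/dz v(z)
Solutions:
 v(z) = C1 + exp(4*z)/2


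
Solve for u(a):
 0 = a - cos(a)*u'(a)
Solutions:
 u(a) = C1 + Integral(a/cos(a), a)


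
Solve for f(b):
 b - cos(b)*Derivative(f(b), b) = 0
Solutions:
 f(b) = C1 + Integral(b/cos(b), b)


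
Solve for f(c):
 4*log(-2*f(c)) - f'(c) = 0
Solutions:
 -Integral(1/(log(-_y) + log(2)), (_y, f(c)))/4 = C1 - c


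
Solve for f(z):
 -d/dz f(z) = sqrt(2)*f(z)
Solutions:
 f(z) = C1*exp(-sqrt(2)*z)


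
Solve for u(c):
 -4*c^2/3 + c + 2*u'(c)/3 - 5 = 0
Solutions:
 u(c) = C1 + 2*c^3/3 - 3*c^2/4 + 15*c/2


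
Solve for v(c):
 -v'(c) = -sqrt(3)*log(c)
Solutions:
 v(c) = C1 + sqrt(3)*c*log(c) - sqrt(3)*c


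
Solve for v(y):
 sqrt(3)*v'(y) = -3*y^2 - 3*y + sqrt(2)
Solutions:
 v(y) = C1 - sqrt(3)*y^3/3 - sqrt(3)*y^2/2 + sqrt(6)*y/3


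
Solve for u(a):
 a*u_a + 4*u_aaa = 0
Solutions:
 u(a) = C1 + Integral(C2*airyai(-2^(1/3)*a/2) + C3*airybi(-2^(1/3)*a/2), a)


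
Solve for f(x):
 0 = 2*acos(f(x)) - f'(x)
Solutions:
 Integral(1/acos(_y), (_y, f(x))) = C1 + 2*x


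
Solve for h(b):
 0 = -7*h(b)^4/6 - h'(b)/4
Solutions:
 h(b) = (-1 - sqrt(3)*I)*(1/(C1 + 14*b))^(1/3)/2
 h(b) = (-1 + sqrt(3)*I)*(1/(C1 + 14*b))^(1/3)/2
 h(b) = (1/(C1 + 14*b))^(1/3)


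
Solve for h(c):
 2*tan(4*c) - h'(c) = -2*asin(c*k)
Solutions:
 h(c) = C1 + 2*Piecewise((c*asin(c*k) + sqrt(-c^2*k^2 + 1)/k, Ne(k, 0)), (0, True)) - log(cos(4*c))/2


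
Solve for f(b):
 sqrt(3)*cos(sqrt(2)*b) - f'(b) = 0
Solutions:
 f(b) = C1 + sqrt(6)*sin(sqrt(2)*b)/2


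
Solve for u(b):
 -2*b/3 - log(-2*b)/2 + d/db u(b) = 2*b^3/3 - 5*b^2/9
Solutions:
 u(b) = C1 + b^4/6 - 5*b^3/27 + b^2/3 + b*log(-b)/2 + b*(-1 + log(2))/2


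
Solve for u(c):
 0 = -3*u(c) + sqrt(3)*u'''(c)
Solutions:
 u(c) = C3*exp(3^(1/6)*c) + (C1*sin(3^(2/3)*c/2) + C2*cos(3^(2/3)*c/2))*exp(-3^(1/6)*c/2)


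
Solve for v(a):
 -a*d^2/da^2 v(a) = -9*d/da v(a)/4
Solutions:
 v(a) = C1 + C2*a^(13/4)


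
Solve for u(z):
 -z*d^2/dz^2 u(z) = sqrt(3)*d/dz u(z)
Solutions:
 u(z) = C1 + C2*z^(1 - sqrt(3))


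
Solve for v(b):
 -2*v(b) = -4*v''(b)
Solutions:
 v(b) = C1*exp(-sqrt(2)*b/2) + C2*exp(sqrt(2)*b/2)


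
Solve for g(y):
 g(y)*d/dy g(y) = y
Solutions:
 g(y) = -sqrt(C1 + y^2)
 g(y) = sqrt(C1 + y^2)


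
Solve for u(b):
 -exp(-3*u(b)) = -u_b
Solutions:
 u(b) = log(C1 + 3*b)/3
 u(b) = log((-3^(1/3) - 3^(5/6)*I)*(C1 + b)^(1/3)/2)
 u(b) = log((-3^(1/3) + 3^(5/6)*I)*(C1 + b)^(1/3)/2)


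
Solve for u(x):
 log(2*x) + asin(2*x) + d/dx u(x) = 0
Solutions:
 u(x) = C1 - x*log(x) - x*asin(2*x) - x*log(2) + x - sqrt(1 - 4*x^2)/2


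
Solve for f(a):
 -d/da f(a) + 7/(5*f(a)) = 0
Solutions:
 f(a) = -sqrt(C1 + 70*a)/5
 f(a) = sqrt(C1 + 70*a)/5


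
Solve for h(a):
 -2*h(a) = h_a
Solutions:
 h(a) = C1*exp(-2*a)


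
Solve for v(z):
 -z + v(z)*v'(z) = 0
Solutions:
 v(z) = -sqrt(C1 + z^2)
 v(z) = sqrt(C1 + z^2)


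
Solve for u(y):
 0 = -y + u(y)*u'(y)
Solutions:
 u(y) = -sqrt(C1 + y^2)
 u(y) = sqrt(C1 + y^2)


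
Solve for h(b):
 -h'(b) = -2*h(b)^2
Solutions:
 h(b) = -1/(C1 + 2*b)


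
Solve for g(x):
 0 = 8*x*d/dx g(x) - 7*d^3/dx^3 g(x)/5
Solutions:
 g(x) = C1 + Integral(C2*airyai(2*5^(1/3)*7^(2/3)*x/7) + C3*airybi(2*5^(1/3)*7^(2/3)*x/7), x)


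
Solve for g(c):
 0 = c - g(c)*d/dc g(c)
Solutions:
 g(c) = -sqrt(C1 + c^2)
 g(c) = sqrt(C1 + c^2)


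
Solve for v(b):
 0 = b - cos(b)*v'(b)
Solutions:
 v(b) = C1 + Integral(b/cos(b), b)


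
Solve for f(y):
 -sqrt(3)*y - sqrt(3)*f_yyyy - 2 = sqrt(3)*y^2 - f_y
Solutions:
 f(y) = C1 + C4*exp(3^(5/6)*y/3) + sqrt(3)*y^3/3 + sqrt(3)*y^2/2 + 2*y + (C2*sin(3^(1/3)*y/2) + C3*cos(3^(1/3)*y/2))*exp(-3^(5/6)*y/6)


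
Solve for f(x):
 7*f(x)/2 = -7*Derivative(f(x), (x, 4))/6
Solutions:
 f(x) = (C1*sin(sqrt(2)*3^(1/4)*x/2) + C2*cos(sqrt(2)*3^(1/4)*x/2))*exp(-sqrt(2)*3^(1/4)*x/2) + (C3*sin(sqrt(2)*3^(1/4)*x/2) + C4*cos(sqrt(2)*3^(1/4)*x/2))*exp(sqrt(2)*3^(1/4)*x/2)


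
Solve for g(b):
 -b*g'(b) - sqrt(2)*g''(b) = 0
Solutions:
 g(b) = C1 + C2*erf(2^(1/4)*b/2)


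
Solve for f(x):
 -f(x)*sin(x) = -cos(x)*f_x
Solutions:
 f(x) = C1/cos(x)


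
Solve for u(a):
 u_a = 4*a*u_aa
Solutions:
 u(a) = C1 + C2*a^(5/4)


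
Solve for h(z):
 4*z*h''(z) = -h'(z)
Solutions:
 h(z) = C1 + C2*z^(3/4)


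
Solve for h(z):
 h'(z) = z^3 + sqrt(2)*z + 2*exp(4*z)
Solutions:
 h(z) = C1 + z^4/4 + sqrt(2)*z^2/2 + exp(4*z)/2


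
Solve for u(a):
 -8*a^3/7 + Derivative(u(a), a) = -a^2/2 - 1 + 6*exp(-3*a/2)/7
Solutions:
 u(a) = C1 + 2*a^4/7 - a^3/6 - a - 4*exp(-3*a/2)/7


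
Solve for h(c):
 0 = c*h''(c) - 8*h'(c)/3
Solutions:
 h(c) = C1 + C2*c^(11/3)


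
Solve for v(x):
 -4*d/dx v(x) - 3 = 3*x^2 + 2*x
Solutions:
 v(x) = C1 - x^3/4 - x^2/4 - 3*x/4


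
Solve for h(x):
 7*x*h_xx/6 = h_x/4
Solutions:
 h(x) = C1 + C2*x^(17/14)


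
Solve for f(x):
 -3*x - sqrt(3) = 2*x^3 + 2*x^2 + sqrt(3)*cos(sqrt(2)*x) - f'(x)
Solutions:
 f(x) = C1 + x^4/2 + 2*x^3/3 + 3*x^2/2 + sqrt(3)*x + sqrt(6)*sin(sqrt(2)*x)/2


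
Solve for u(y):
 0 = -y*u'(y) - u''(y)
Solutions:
 u(y) = C1 + C2*erf(sqrt(2)*y/2)


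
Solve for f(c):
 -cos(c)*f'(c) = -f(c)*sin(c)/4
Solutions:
 f(c) = C1/cos(c)^(1/4)


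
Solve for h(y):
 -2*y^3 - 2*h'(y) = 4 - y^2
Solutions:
 h(y) = C1 - y^4/4 + y^3/6 - 2*y


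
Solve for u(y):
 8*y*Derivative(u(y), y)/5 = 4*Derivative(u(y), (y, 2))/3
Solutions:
 u(y) = C1 + C2*erfi(sqrt(15)*y/5)


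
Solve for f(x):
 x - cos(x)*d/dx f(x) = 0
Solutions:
 f(x) = C1 + Integral(x/cos(x), x)


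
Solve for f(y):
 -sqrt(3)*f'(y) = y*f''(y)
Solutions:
 f(y) = C1 + C2*y^(1 - sqrt(3))


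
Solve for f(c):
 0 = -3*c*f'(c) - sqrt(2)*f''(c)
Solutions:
 f(c) = C1 + C2*erf(2^(1/4)*sqrt(3)*c/2)


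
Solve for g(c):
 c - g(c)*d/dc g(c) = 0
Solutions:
 g(c) = -sqrt(C1 + c^2)
 g(c) = sqrt(C1 + c^2)


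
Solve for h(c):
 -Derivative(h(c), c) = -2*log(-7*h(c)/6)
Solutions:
 -Integral(1/(log(-_y) - log(6) + log(7)), (_y, h(c)))/2 = C1 - c


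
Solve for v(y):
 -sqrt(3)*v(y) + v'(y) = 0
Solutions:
 v(y) = C1*exp(sqrt(3)*y)


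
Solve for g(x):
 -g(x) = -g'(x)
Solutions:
 g(x) = C1*exp(x)


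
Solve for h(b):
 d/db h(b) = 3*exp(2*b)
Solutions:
 h(b) = C1 + 3*exp(2*b)/2


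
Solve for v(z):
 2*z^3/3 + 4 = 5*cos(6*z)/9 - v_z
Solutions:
 v(z) = C1 - z^4/6 - 4*z + 5*sin(6*z)/54


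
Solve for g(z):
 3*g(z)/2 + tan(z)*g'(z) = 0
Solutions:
 g(z) = C1/sin(z)^(3/2)


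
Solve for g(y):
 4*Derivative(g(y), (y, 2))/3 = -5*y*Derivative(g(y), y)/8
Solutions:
 g(y) = C1 + C2*erf(sqrt(15)*y/8)


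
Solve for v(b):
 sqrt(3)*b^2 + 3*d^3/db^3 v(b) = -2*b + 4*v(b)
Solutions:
 v(b) = C3*exp(6^(2/3)*b/3) + sqrt(3)*b^2/4 + b/2 + (C1*sin(2^(2/3)*3^(1/6)*b/2) + C2*cos(2^(2/3)*3^(1/6)*b/2))*exp(-6^(2/3)*b/6)


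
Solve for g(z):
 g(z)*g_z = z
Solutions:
 g(z) = -sqrt(C1 + z^2)
 g(z) = sqrt(C1 + z^2)


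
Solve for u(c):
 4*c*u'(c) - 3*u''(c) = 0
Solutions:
 u(c) = C1 + C2*erfi(sqrt(6)*c/3)


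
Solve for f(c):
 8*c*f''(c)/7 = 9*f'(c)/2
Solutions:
 f(c) = C1 + C2*c^(79/16)


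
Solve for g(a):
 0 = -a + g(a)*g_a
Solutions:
 g(a) = -sqrt(C1 + a^2)
 g(a) = sqrt(C1 + a^2)


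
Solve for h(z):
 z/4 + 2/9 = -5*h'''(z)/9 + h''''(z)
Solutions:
 h(z) = C1 + C2*z + C3*z^2 + C4*exp(5*z/9) - 3*z^4/160 - 121*z^3/600


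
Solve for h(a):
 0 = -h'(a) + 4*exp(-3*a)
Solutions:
 h(a) = C1 - 4*exp(-3*a)/3


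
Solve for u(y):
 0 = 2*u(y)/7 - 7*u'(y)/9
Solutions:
 u(y) = C1*exp(18*y/49)


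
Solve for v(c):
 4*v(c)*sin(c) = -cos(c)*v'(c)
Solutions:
 v(c) = C1*cos(c)^4


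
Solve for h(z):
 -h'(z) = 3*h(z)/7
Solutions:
 h(z) = C1*exp(-3*z/7)


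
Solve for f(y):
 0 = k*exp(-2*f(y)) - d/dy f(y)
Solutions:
 f(y) = log(-sqrt(C1 + 2*k*y))
 f(y) = log(C1 + 2*k*y)/2


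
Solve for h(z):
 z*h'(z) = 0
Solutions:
 h(z) = C1


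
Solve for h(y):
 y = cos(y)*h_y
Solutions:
 h(y) = C1 + Integral(y/cos(y), y)


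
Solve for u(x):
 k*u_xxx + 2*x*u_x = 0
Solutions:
 u(x) = C1 + Integral(C2*airyai(2^(1/3)*x*(-1/k)^(1/3)) + C3*airybi(2^(1/3)*x*(-1/k)^(1/3)), x)


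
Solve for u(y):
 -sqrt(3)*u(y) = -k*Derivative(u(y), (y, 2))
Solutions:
 u(y) = C1*exp(-3^(1/4)*y*sqrt(1/k)) + C2*exp(3^(1/4)*y*sqrt(1/k))


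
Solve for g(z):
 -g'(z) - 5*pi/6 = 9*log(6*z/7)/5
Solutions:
 g(z) = C1 - 9*z*log(z)/5 - 9*z*log(6)/5 - 5*pi*z/6 + 9*z/5 + 9*z*log(7)/5


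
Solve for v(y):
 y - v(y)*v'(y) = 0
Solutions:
 v(y) = -sqrt(C1 + y^2)
 v(y) = sqrt(C1 + y^2)


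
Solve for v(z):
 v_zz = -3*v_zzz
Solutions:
 v(z) = C1 + C2*z + C3*exp(-z/3)


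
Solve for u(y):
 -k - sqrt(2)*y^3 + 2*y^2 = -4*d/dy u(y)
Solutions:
 u(y) = C1 + k*y/4 + sqrt(2)*y^4/16 - y^3/6


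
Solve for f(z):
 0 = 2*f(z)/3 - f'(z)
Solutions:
 f(z) = C1*exp(2*z/3)


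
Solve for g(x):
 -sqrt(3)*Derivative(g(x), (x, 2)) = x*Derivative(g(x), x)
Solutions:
 g(x) = C1 + C2*erf(sqrt(2)*3^(3/4)*x/6)


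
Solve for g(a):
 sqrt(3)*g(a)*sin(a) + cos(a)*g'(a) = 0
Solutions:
 g(a) = C1*cos(a)^(sqrt(3))


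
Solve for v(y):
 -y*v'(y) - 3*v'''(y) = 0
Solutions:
 v(y) = C1 + Integral(C2*airyai(-3^(2/3)*y/3) + C3*airybi(-3^(2/3)*y/3), y)


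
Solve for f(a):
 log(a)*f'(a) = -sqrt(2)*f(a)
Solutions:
 f(a) = C1*exp(-sqrt(2)*li(a))


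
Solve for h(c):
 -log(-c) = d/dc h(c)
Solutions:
 h(c) = C1 - c*log(-c) + c


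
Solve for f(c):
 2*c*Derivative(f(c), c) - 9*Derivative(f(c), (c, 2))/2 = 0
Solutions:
 f(c) = C1 + C2*erfi(sqrt(2)*c/3)


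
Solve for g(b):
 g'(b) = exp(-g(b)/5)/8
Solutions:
 g(b) = 5*log(C1 + b/40)


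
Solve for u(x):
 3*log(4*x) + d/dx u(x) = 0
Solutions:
 u(x) = C1 - 3*x*log(x) - x*log(64) + 3*x


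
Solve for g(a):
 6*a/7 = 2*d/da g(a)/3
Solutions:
 g(a) = C1 + 9*a^2/14


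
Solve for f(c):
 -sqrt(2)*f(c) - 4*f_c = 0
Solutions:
 f(c) = C1*exp(-sqrt(2)*c/4)


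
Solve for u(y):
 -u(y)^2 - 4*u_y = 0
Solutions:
 u(y) = 4/(C1 + y)


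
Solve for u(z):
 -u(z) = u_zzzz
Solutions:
 u(z) = (C1*sin(sqrt(2)*z/2) + C2*cos(sqrt(2)*z/2))*exp(-sqrt(2)*z/2) + (C3*sin(sqrt(2)*z/2) + C4*cos(sqrt(2)*z/2))*exp(sqrt(2)*z/2)


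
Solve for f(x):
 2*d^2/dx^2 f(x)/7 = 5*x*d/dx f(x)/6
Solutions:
 f(x) = C1 + C2*erfi(sqrt(210)*x/12)


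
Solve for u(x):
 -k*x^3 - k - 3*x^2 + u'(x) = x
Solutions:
 u(x) = C1 + k*x^4/4 + k*x + x^3 + x^2/2


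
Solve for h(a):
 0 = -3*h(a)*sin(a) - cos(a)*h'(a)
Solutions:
 h(a) = C1*cos(a)^3


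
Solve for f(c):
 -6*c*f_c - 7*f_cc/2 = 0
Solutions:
 f(c) = C1 + C2*erf(sqrt(42)*c/7)


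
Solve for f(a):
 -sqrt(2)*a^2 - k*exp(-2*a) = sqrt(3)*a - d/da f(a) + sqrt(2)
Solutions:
 f(a) = C1 + sqrt(2)*a^3/3 + sqrt(3)*a^2/2 + sqrt(2)*a - k*exp(-2*a)/2


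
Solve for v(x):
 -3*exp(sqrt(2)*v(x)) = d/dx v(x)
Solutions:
 v(x) = sqrt(2)*(2*log(1/(C1 + 3*x)) - log(2))/4


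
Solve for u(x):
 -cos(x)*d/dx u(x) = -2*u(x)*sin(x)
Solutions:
 u(x) = C1/cos(x)^2


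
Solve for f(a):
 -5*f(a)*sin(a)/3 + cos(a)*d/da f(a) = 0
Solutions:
 f(a) = C1/cos(a)^(5/3)


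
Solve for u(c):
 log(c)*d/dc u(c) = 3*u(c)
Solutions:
 u(c) = C1*exp(3*li(c))


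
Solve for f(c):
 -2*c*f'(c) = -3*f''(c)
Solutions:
 f(c) = C1 + C2*erfi(sqrt(3)*c/3)


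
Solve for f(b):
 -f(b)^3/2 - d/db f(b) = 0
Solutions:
 f(b) = -sqrt(-1/(C1 - b))
 f(b) = sqrt(-1/(C1 - b))


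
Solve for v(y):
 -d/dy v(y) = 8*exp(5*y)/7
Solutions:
 v(y) = C1 - 8*exp(5*y)/35


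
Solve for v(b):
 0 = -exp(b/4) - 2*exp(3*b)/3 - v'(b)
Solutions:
 v(b) = C1 - 4*exp(b/4) - 2*exp(3*b)/9


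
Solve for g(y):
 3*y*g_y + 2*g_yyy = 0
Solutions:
 g(y) = C1 + Integral(C2*airyai(-2^(2/3)*3^(1/3)*y/2) + C3*airybi(-2^(2/3)*3^(1/3)*y/2), y)


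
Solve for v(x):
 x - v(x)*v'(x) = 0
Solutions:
 v(x) = -sqrt(C1 + x^2)
 v(x) = sqrt(C1 + x^2)


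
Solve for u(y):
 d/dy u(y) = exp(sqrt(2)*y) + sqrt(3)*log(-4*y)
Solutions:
 u(y) = C1 + sqrt(3)*y*log(-y) + sqrt(3)*y*(-1 + 2*log(2)) + sqrt(2)*exp(sqrt(2)*y)/2


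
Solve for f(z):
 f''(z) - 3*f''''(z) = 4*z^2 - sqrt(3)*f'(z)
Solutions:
 f(z) = C1 + C2*exp(-2^(1/3)*3^(1/6)*z*(6/(sqrt(717) + 27)^(1/3) + 2^(1/3)*3^(2/3)*(sqrt(717) + 27)^(1/3))/36)*sin(z*(-12^(1/3)*(sqrt(717) + 27)^(1/3) + 2*18^(1/3)/(sqrt(717) + 27)^(1/3))/12) + C3*exp(-2^(1/3)*3^(1/6)*z*(6/(sqrt(717) + 27)^(1/3) + 2^(1/3)*3^(2/3)*(sqrt(717) + 27)^(1/3))/36)*cos(z*(-12^(1/3)*(sqrt(717) + 27)^(1/3) + 2*18^(1/3)/(sqrt(717) + 27)^(1/3))/12) + C4*exp(2^(1/3)*3^(1/6)*z*(6/(sqrt(717) + 27)^(1/3) + 2^(1/3)*3^(2/3)*(sqrt(717) + 27)^(1/3))/18) + 4*sqrt(3)*z^3/9 - 4*z^2/3 + 8*sqrt(3)*z/9


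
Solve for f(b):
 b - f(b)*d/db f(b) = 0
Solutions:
 f(b) = -sqrt(C1 + b^2)
 f(b) = sqrt(C1 + b^2)


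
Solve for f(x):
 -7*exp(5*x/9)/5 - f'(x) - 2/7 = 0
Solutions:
 f(x) = C1 - 2*x/7 - 63*exp(5*x/9)/25


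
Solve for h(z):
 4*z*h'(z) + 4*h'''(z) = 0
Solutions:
 h(z) = C1 + Integral(C2*airyai(-z) + C3*airybi(-z), z)


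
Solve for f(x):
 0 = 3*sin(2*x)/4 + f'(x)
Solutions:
 f(x) = C1 + 3*cos(2*x)/8


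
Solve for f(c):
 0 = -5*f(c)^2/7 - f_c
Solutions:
 f(c) = 7/(C1 + 5*c)


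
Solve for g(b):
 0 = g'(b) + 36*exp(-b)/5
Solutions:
 g(b) = C1 + 36*exp(-b)/5


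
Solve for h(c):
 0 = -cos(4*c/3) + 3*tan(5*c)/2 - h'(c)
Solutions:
 h(c) = C1 - 3*log(cos(5*c))/10 - 3*sin(4*c/3)/4


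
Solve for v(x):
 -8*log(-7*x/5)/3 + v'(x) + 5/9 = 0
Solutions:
 v(x) = C1 + 8*x*log(-x)/3 + x*(-24*log(5) - 29 + 24*log(7))/9


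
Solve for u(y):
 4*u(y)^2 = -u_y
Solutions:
 u(y) = 1/(C1 + 4*y)


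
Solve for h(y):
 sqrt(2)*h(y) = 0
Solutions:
 h(y) = 0


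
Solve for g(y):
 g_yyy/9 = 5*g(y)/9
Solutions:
 g(y) = C3*exp(5^(1/3)*y) + (C1*sin(sqrt(3)*5^(1/3)*y/2) + C2*cos(sqrt(3)*5^(1/3)*y/2))*exp(-5^(1/3)*y/2)


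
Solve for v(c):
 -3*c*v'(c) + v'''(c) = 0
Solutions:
 v(c) = C1 + Integral(C2*airyai(3^(1/3)*c) + C3*airybi(3^(1/3)*c), c)


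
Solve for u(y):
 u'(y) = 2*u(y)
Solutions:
 u(y) = C1*exp(2*y)


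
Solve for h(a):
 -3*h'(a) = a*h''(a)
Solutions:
 h(a) = C1 + C2/a^2


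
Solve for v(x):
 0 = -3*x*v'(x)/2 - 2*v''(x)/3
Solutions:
 v(x) = C1 + C2*erf(3*sqrt(2)*x/4)


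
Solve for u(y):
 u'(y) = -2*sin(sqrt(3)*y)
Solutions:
 u(y) = C1 + 2*sqrt(3)*cos(sqrt(3)*y)/3


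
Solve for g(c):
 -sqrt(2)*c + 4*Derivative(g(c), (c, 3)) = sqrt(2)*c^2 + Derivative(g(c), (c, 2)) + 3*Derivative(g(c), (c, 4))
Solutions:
 g(c) = C1 + C2*c + C3*exp(c/3) + C4*exp(c) - sqrt(2)*c^4/12 - 3*sqrt(2)*c^3/2 - 15*sqrt(2)*c^2


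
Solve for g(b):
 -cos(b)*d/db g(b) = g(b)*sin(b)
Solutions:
 g(b) = C1*cos(b)


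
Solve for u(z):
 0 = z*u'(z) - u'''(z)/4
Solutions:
 u(z) = C1 + Integral(C2*airyai(2^(2/3)*z) + C3*airybi(2^(2/3)*z), z)


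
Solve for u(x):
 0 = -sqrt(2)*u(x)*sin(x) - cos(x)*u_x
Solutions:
 u(x) = C1*cos(x)^(sqrt(2))


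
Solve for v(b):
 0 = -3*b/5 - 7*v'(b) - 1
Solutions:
 v(b) = C1 - 3*b^2/70 - b/7


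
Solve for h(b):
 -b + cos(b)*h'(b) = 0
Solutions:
 h(b) = C1 + Integral(b/cos(b), b)


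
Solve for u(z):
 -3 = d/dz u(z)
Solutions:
 u(z) = C1 - 3*z


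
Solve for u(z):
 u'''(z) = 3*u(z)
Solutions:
 u(z) = C3*exp(3^(1/3)*z) + (C1*sin(3^(5/6)*z/2) + C2*cos(3^(5/6)*z/2))*exp(-3^(1/3)*z/2)


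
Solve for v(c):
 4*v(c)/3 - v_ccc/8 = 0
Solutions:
 v(c) = C3*exp(2*6^(2/3)*c/3) + (C1*sin(2^(2/3)*3^(1/6)*c) + C2*cos(2^(2/3)*3^(1/6)*c))*exp(-6^(2/3)*c/3)


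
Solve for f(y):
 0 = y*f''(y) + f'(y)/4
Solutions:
 f(y) = C1 + C2*y^(3/4)


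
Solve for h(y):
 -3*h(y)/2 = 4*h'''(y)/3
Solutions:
 h(y) = C3*exp(-3^(2/3)*y/2) + (C1*sin(3*3^(1/6)*y/4) + C2*cos(3*3^(1/6)*y/4))*exp(3^(2/3)*y/4)


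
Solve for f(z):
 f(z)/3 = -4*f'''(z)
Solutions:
 f(z) = C3*exp(z*(-18^(1/3) + 3*2^(1/3)*3^(2/3))/24)*sin(2^(1/3)*3^(1/6)*z/4) + C4*exp(z*(-18^(1/3) + 3*2^(1/3)*3^(2/3))/24)*cos(2^(1/3)*3^(1/6)*z/4) + C5*exp(-z*(18^(1/3) + 3*2^(1/3)*3^(2/3))/24) + (C1*sin(2^(1/3)*3^(1/6)*z/4) + C2*cos(2^(1/3)*3^(1/6)*z/4))*exp(18^(1/3)*z/12)


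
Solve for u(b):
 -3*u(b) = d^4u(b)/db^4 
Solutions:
 u(b) = (C1*sin(sqrt(2)*3^(1/4)*b/2) + C2*cos(sqrt(2)*3^(1/4)*b/2))*exp(-sqrt(2)*3^(1/4)*b/2) + (C3*sin(sqrt(2)*3^(1/4)*b/2) + C4*cos(sqrt(2)*3^(1/4)*b/2))*exp(sqrt(2)*3^(1/4)*b/2)


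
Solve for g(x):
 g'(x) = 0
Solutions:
 g(x) = C1


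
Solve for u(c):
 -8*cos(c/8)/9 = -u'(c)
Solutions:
 u(c) = C1 + 64*sin(c/8)/9


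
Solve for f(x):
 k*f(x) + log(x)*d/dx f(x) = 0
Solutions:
 f(x) = C1*exp(-k*li(x))


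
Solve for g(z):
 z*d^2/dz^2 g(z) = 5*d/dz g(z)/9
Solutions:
 g(z) = C1 + C2*z^(14/9)


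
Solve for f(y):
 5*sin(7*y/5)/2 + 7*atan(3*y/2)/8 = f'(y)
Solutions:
 f(y) = C1 + 7*y*atan(3*y/2)/8 - 7*log(9*y^2 + 4)/24 - 25*cos(7*y/5)/14


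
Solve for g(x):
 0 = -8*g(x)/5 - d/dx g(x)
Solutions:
 g(x) = C1*exp(-8*x/5)


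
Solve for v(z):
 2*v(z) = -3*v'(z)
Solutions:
 v(z) = C1*exp(-2*z/3)


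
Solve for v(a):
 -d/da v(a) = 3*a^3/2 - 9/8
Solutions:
 v(a) = C1 - 3*a^4/8 + 9*a/8


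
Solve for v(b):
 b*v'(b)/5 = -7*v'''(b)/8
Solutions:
 v(b) = C1 + Integral(C2*airyai(-2*35^(2/3)*b/35) + C3*airybi(-2*35^(2/3)*b/35), b)


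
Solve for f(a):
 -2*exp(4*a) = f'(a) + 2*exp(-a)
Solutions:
 f(a) = C1 - exp(4*a)/2 + 2*exp(-a)


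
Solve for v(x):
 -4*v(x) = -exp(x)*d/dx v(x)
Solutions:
 v(x) = C1*exp(-4*exp(-x))
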